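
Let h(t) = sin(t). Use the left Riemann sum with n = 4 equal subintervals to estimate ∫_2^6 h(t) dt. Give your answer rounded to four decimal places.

Δt = (6 − 2)/4 = 1.
Left endpoints: 2, 3, 4, 5.
h(2) ≈ 0.9093, h(3) ≈ 0.1411, h(4) ≈ -0.7568, h(5) ≈ -0.9589.
Sum = Δt · [h(2) + h(3) + h(4) + h(5)].
Sum ≈ -0.6653.

-0.6653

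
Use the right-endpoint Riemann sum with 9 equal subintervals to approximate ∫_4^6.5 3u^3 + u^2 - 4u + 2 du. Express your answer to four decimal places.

1261.0738

Δu = (6.5 − 4)/9 = 5/18.
Right endpoints: 77/18, 41/9, 29/6, 46/9, 97/18, 17/3, 107/18, 56/9, 6.5.
f(77/18) = 462731/1944, f(41/9) = 70022/243, f(29/6) = 24823/72, f(46/9) = 99202/243, f(97/18) = 931111/1944, f(17/3) = 1672/3, f(107/18) = 1251401/1944, f(56/9) = 179462/243, f(6.5) = 842.125.
Sum = Δu · [f(77/18) + f(41/9) + f(29/6) + ...].
Sum ≈ 1261.0738.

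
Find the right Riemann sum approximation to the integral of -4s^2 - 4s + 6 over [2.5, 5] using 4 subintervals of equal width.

-195.546875

Δs = (5 − 2.5)/4 = 0.625.
Right endpoints: 3.125, 3.75, 4.375, 5.
f(3.125) = -45.5625, f(3.75) = -65.25, f(4.375) = -88.0625, f(5) = -114.
Sum = Δs · [f(3.125) + f(3.75) + f(4.375) + f(5)].
Sum = -195.546875.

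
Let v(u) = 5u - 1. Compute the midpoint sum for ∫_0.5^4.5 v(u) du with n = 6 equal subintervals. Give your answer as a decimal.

Δu = (4.5 − 0.5)/6 = 2/3.
Midpoints: 5/6, 1.5, 13/6, 17/6, 3.5, 25/6.
v(5/6) = 19/6, v(1.5) = 6.5, v(13/6) = 59/6, v(17/6) = 79/6, v(3.5) = 16.5, v(25/6) = 119/6.
Sum = Δu · [v(5/6) + v(1.5) + v(13/6) + ...].
Sum = 46.

46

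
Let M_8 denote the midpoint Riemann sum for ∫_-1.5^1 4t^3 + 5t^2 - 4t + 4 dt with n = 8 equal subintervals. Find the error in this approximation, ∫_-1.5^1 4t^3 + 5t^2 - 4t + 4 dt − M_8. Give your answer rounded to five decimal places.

0.04069

Exact integral: ∫_-1.5^1 f(t) dt ≈ 15.7291667.
M_8 ≈ 15.6884766.
Error ≈ 15.7291667 − 15.6884766 ≈ 0.04069.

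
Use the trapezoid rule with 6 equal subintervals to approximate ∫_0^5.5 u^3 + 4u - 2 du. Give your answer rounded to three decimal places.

Δu = (5.5 − 0)/6 = 11/12.
f(0) = -2, f(11/12) = 4211/1728, f(11/6) = 2483/216, f(2.75) = 29.796875, f(11/3) = 1673/27, f(55/12) = 194599/1728, f(5.5) = 186.375.
T_6 = (Δu/2)·[f(u_0) + 2f(u_1) + ... + 2f(u_{5}) + f(u_6)].
Sum ≈ 284.620.

284.620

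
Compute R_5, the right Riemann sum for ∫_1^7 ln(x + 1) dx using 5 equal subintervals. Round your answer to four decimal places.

Δx = (7 − 1)/5 = 1.2.
Right endpoints: 2.2, 3.4, 4.6, 5.8, 7.
f(2.2) ≈ 1.1632, f(3.4) ≈ 1.4816, f(4.6) ≈ 1.7228, f(5.8) ≈ 1.9169, f(7) ≈ 2.0794.
Sum = Δx · [f(2.2) + f(3.4) + f(4.6) + f(5.8) + f(7)].
Sum ≈ 10.0367.

10.0367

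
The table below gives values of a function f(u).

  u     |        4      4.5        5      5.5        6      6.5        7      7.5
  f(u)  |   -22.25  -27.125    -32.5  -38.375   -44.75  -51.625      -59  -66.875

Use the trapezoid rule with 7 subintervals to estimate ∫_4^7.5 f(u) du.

-148.96875

Δu = 0.5.
T_7 = (0.5/2)·[(-22.25) + 2·(-27.125) + 2·(-32.5) + 2·(-38.375) + 2·(-44.75) + 2·(-51.625) + 2·(-59) + (-66.875)] = -148.96875.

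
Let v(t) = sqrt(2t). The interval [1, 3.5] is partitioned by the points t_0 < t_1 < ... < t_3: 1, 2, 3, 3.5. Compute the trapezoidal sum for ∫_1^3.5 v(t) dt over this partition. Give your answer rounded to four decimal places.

5.2057

Subinterval widths: 1, 1, 0.5.
v(1) ≈ 1.4142, v(2) ≈ 2.0000, v(3) ≈ 2.4495, v(3.5) ≈ 2.6458.
On each subinterval the trapezoid contributes (Δt_i/2)·[v(t_{i-1}) + v(t_i)].
Sum ≈ 5.2057.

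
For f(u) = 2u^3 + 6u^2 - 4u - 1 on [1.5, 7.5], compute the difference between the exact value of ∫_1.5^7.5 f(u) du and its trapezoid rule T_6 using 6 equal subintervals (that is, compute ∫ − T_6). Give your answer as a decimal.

-33

Exact integral: ∫_1.5^7.5 f(u) du = 2302.5.
T_6 = 2335.5.
Error = 2302.5 − 2335.5 = -33.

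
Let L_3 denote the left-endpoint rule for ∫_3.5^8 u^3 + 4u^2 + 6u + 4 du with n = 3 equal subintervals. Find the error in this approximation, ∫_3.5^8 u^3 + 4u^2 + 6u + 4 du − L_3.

Exact integral: ∫_3.5^8 f(u) du = 1785.234375.
L_3 = 1293.75.
Error = 1785.234375 − 1293.75 = 491.484375.

491.484375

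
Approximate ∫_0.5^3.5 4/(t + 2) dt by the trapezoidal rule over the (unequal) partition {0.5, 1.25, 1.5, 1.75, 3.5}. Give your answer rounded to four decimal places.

Subinterval widths: 0.75, 0.25, 0.25, 1.75.
f(0.5) = 1.6, f(1.25) = 16/13, f(1.5) = 8/7, f(1.75) = 16/15, f(3.5) = 8/11.
On each subinterval the trapezoid contributes (Δt_i/2)·[f(t_{i-1}) + f(t_i)].
Sum ≈ 3.2041.

3.2041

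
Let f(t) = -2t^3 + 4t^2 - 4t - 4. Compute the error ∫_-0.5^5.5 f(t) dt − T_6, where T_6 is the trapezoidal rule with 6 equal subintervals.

11

Exact integral: ∫_-0.5^5.5 f(t) dt = -319.5.
T_6 = -330.5.
Error = -319.5 − (-330.5) = 11.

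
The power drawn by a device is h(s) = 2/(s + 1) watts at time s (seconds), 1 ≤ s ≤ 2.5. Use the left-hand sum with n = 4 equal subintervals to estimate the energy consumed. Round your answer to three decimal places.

Δs = (2.5 − 1)/4 = 0.375.
Left endpoints: 1, 1.375, 1.75, 2.125.
h(1) = 1, h(1.375) = 16/19, h(1.75) = 8/11, h(2.125) = 0.64.
Sum = Δs · [h(1) + h(1.375) + h(1.75) + h(2.125)].
Sum ≈ 1.204.

1.204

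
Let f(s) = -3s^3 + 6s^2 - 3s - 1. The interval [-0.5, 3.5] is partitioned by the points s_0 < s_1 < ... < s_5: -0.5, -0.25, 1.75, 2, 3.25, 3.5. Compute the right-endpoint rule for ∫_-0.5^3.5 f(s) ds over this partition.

Subinterval widths: 0.25, 2, 0.25, 1.25, 0.25.
Right endpoints: -0.25, 1.75, 2, 3.25, 3.5.
f(-0.25) = 0.171875, f(1.75) = -3.953125, f(2) = -7, f(3.25) = -50.359375, f(3.5) = -66.625.
Sum = Σ Δs_i · f(s_i).
Sum = -89.21875.

-89.21875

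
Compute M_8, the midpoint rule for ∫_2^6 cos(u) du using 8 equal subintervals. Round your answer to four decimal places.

Δu = (6 − 2)/8 = 0.5.
Midpoints: 2.25, 2.75, 3.25, 3.75, 4.25, 4.75, 5.25, 5.75.
f(2.25) ≈ -0.6282, f(2.75) ≈ -0.9243, f(3.25) ≈ -0.9941, f(3.75) ≈ -0.8206, f(4.25) ≈ -0.4461, f(4.75) ≈ 0.0376, f(5.25) ≈ 0.5121, f(5.75) ≈ 0.8612.
Sum = Δu · [f(2.25) + f(2.75) + f(3.25) + ...].
Sum ≈ -1.2012.

-1.2012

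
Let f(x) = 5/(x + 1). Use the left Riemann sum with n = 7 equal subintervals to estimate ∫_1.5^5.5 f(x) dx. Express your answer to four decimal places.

5.1476

Δx = (5.5 − 1.5)/7 = 4/7.
Left endpoints: 1.5, 29/14, 37/14, 45/14, 53/14, 61/14, 69/14.
f(1.5) = 2, f(29/14) = 70/43, f(37/14) = 70/51, f(45/14) = 70/59, f(53/14) = 70/67, f(61/14) = 14/15, f(69/14) = 70/83.
Sum = Δx · [f(1.5) + f(29/14) + f(37/14) + ...].
Sum ≈ 5.1476.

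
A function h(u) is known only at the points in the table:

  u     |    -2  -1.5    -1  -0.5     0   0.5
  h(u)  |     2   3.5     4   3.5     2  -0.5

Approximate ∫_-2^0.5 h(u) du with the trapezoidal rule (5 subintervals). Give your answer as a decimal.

Δu = 0.5.
T_5 = (0.5/2)·[2 + 2·3.5 + 2·4 + 2·3.5 + 2·2 + (-0.5)] = 6.875.

6.875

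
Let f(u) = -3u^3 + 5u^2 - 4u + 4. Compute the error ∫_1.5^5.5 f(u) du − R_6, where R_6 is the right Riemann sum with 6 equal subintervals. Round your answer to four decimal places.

129.5185

Exact integral: ∫_1.5^5.5 f(u) du ≈ -450.833333.
R_6 ≈ -580.351852.
Error ≈ -450.833333 − (-580.351852) ≈ 129.5185.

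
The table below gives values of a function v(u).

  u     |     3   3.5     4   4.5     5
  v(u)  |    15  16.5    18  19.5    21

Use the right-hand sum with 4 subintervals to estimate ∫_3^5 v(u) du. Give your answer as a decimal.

Δu = 0.5.
Sum = 0.5·[16.5 + 18 + 19.5 + 21] = 37.5.

37.5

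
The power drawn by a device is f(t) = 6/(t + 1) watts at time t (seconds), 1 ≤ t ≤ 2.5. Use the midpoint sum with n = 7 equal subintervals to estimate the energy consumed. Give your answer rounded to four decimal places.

Δt = (2.5 − 1)/7 = 3/14.
Midpoints: 31/28, 37/28, 43/28, 1.75, 55/28, 61/28, 67/28.
f(31/28) = 168/59, f(37/28) = 168/65, f(43/28) = 168/71, f(1.75) = 24/11, f(55/28) = 168/83, f(61/28) = 168/89, f(67/28) = 168/95.
Sum = Δt · [f(31/28) + f(37/28) + f(43/28) + ...].
Sum ≈ 3.3558.

3.3558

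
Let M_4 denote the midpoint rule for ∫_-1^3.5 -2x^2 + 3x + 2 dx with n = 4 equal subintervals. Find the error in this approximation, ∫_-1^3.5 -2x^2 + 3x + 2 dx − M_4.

Exact integral: ∫_-1^3.5 f(x) dx = -3.375.
M_4 = -2.42578125.
Error = -3.375 − (-2.42578125) = -0.94921875.

-0.94921875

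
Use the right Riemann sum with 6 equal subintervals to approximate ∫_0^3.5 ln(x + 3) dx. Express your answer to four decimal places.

Δx = (3.5 − 0)/6 = 7/12.
Right endpoints: 7/12, 7/6, 1.75, 7/3, 35/12, 3.5.
f(7/12) ≈ 1.2763, f(7/6) ≈ 1.4271, f(1.75) ≈ 1.5581, f(7/3) ≈ 1.6740, f(35/12) ≈ 1.7778, f(3.5) ≈ 1.8718.
Sum = Δx · [f(7/12) + f(7/6) + f(1.75) + ...].
Sum ≈ 5.5913.

5.5913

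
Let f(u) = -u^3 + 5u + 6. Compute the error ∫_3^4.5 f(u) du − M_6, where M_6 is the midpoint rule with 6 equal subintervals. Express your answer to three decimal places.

Exact integral: ∫_3^4.5 f(u) du = -45.140625.
M_6 ≈ -45.05273.
Error ≈ -45.140625 − (-45.05273) ≈ -0.088.

-0.088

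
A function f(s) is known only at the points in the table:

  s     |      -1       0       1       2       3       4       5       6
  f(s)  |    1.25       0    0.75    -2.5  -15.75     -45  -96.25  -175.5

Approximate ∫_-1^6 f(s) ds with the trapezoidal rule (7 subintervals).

Δs = 1.
T_7 = (1/2)·[1.25 + 2·0 + 2·0.75 + 2·(-2.5) + 2·(-15.75) + 2·(-45) + 2·(-96.25) + (-175.5)] = -245.875.

-245.875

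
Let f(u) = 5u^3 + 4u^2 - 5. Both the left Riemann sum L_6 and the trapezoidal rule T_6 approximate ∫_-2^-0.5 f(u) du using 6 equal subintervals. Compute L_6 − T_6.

-3.046875

L_6 = -20.19921875.
T_6 = -17.15234375.
L_6 − T_6 = -3.046875.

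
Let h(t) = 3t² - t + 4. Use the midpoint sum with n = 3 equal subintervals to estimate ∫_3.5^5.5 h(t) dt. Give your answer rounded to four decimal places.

122.2778

Δt = (5.5 − 3.5)/3 = 2/3.
Midpoints: 23/6, 4.5, 31/6.
h(23/6) = 44.25, h(4.5) = 60.25, h(31/6) = 947/12.
Sum = Δt · [h(23/6) + h(4.5) + h(31/6)].
Sum ≈ 122.2778.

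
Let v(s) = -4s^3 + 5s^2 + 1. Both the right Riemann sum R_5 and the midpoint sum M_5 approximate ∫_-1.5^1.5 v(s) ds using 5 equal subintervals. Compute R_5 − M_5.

-6.75

R_5 = 7.05.
M_5 = 13.8.
R_5 − M_5 = -6.75.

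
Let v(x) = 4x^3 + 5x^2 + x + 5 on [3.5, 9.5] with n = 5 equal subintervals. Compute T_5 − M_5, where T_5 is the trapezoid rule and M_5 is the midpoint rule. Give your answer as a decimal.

179.28

T_5 = 9541.02.
M_5 = 9361.74.
T_5 − M_5 = 179.28.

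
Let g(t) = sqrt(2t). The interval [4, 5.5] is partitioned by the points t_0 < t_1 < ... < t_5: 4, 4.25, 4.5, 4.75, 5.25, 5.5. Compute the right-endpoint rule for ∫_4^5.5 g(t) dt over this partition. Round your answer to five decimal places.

Subinterval widths: 0.25, 0.25, 0.25, 0.5, 0.25.
Right endpoints: 4.25, 4.5, 4.75, 5.25, 5.5.
g(4.25) ≈ 2.91548, g(4.5) ≈ 3.00000, g(4.75) ≈ 3.08221, g(5.25) ≈ 3.24037, g(5.5) ≈ 3.31662.
Sum = Σ Δt_i · g(t_i).
Sum ≈ 4.69876.

4.69876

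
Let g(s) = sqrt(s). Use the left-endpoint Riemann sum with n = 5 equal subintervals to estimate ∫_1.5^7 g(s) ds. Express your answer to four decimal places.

10.3187

Δs = (7 − 1.5)/5 = 1.1.
Left endpoints: 1.5, 2.6, 3.7, 4.8, 5.9.
g(1.5) ≈ 1.2247, g(2.6) ≈ 1.6125, g(3.7) ≈ 1.9235, g(4.8) ≈ 2.1909, g(5.9) ≈ 2.4290.
Sum = Δs · [g(1.5) + g(2.6) + g(3.7) + g(4.8) + g(5.9)].
Sum ≈ 10.3187.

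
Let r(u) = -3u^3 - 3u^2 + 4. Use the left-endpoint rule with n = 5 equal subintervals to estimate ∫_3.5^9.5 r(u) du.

Δu = (9.5 − 3.5)/5 = 1.2.
Left endpoints: 3.5, 4.7, 5.9, 7.1, 8.3.
r(3.5) = -161.375, r(4.7) = -373.739, r(5.9) = -716.567, r(7.1) = -1220.963, r(8.3) = -1918.031.
Sum = Δu · [r(3.5) + r(4.7) + r(5.9) + r(7.1) + r(8.3)].
Sum = -5268.81.

-5268.81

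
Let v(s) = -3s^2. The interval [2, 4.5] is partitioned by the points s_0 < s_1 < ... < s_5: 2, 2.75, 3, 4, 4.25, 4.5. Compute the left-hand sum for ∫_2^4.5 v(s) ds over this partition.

Subinterval widths: 0.75, 0.25, 1, 0.25, 0.25.
Left endpoints: 2, 2.75, 3, 4, 4.25.
v(2) = -12, v(2.75) = -22.6875, v(3) = -27, v(4) = -48, v(4.25) = -54.1875.
Sum = Σ Δs_i · v(s_i).
Sum = -67.21875.

-67.21875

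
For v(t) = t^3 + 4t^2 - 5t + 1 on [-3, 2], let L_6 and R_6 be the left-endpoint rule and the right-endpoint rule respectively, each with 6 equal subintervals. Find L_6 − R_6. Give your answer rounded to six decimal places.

L_6 ≈ 53.53009259.
R_6 ≈ 45.19675926.
L_6 − R_6 ≈ 8.333333.

8.333333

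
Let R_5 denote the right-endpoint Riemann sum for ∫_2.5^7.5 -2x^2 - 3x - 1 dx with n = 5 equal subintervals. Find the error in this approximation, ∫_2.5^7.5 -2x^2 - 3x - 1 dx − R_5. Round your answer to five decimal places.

Exact integral: ∫_2.5^7.5 f(x) dx ≈ -350.8333333.
R_5 = -410.
Error ≈ -350.8333333 − (-410) ≈ 59.16667.

59.16667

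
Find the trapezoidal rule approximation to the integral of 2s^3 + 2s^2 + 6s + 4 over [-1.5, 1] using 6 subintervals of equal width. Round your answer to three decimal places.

Δs = (1 − (-1.5))/6 = 5/12.
f(-1.5) = -7.25, f(-13/12) = -2329/864, f(-2/3) = 8/27, f(-0.25) = 2.59375, f(1/6) = 547/108, f(7/12) = 7411/864, f(1) = 14.
T_6 = (Δs/2)·[f(s_0) + 2f(s_1) + ... + 2f(s_{5}) + f(s_6)].
Sum ≈ 7.172.

7.172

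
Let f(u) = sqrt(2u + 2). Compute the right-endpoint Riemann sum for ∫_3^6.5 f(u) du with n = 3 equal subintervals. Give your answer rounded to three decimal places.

Δu = (6.5 − 3)/3 = 7/6.
Right endpoints: 25/6, 16/3, 6.5.
f(25/6) ≈ 3.215, f(16/3) ≈ 3.559, f(6.5) ≈ 3.873.
Sum = Δu · [f(25/6) + f(16/3) + f(6.5)].
Sum ≈ 12.421.

12.421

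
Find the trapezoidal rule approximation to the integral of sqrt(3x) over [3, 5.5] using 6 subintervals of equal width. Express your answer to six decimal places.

Δx = (5.5 − 3)/6 = 5/12.
f(3) ≈ 3.000000, f(41/12) ≈ 3.201562, f(23/6) ≈ 3.391165, f(4.25) ≈ 3.570714, f(14/3) ≈ 3.741657, f(61/12) ≈ 3.905125, f(5.5) ≈ 4.062019.
T_6 = (Δx/2)·[f(x_0) + 2f(x_1) + ... + 2f(x_{5}) + f(x_6)].
Sum ≈ 8.892180.

8.892180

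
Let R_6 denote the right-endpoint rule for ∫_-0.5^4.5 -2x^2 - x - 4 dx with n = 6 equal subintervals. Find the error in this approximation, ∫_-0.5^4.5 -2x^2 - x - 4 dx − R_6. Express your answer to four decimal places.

Exact integral: ∫_-0.5^4.5 f(x) dx ≈ -90.833333.
R_6 ≈ -110.740741.
Error ≈ -90.833333 − (-110.740741) ≈ 19.9074.

19.9074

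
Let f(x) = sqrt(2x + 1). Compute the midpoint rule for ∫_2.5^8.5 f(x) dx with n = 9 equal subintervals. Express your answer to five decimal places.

20.56005

Δx = (8.5 − 2.5)/9 = 2/3.
Midpoints: 17/6, 3.5, 25/6, 29/6, 5.5, 37/6, 41/6, 7.5, 49/6.
f(17/6) ≈ 2.58199, f(3.5) ≈ 2.82843, f(25/6) ≈ 3.05505, f(29/6) ≈ 3.26599, f(5.5) ≈ 3.46410, f(37/6) ≈ 3.65148, f(41/6) ≈ 3.82971, f(7.5) ≈ 4.00000, f(49/6) ≈ 4.16333.
Sum = Δx · [f(17/6) + f(3.5) + f(25/6) + ...].
Sum ≈ 20.56005.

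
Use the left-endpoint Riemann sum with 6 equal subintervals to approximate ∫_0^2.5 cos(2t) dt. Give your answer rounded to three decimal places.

-0.302

Δt = (2.5 − 0)/6 = 5/12.
Left endpoints: 0, 5/12, 5/6, 1.25, 5/3, 25/12.
f(0) ≈ 1.000, f(5/12) ≈ 0.672, f(5/6) ≈ -0.096, f(1.25) ≈ -0.801, f(5/3) ≈ -0.982, f(25/12) ≈ -0.519.
Sum = Δt · [f(0) + f(5/12) + f(5/6) + ...].
Sum ≈ -0.302.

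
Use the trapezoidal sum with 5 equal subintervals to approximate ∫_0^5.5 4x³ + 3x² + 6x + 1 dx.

1217.6175

Δx = (5.5 − 0)/5 = 1.1.
f(0) = 1, f(1.1) = 16.554, f(2.2) = 71.312, f(3.3) = 197.218, f(4.4) = 426.216, f(5.5) = 790.25.
T_5 = (Δx/2)·[f(x_0) + 2f(x_1) + ... + 2f(x_{4}) + f(x_5)].
Sum = 1217.6175.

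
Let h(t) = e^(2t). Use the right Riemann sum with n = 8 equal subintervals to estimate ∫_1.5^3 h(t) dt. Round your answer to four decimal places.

Δt = (3 − 1.5)/8 = 0.1875.
Right endpoints: 1.6875, 1.875, 2.0625, 2.25, 2.4375, 2.625, 2.8125, 3.
h(1.6875) ≈ 29.2243, h(1.875) ≈ 42.5211, h(2.0625) ≈ 61.8678, h(2.25) ≈ 90.0171, h(2.4375) ≈ 130.9742, h(2.625) ≈ 190.5663, h(2.8125) ≈ 277.2723, h(3) ≈ 403.4288.
Sum = Δt · [h(1.6875) + h(1.875) + h(2.0625) + ...].
Sum ≈ 229.8510.

229.8510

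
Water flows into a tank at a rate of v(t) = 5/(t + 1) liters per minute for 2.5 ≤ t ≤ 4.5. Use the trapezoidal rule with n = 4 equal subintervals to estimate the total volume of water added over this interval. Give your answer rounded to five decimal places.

2.26497

Δt = (4.5 − 2.5)/4 = 0.5.
v(2.5) = 10/7, v(3) = 1.25, v(3.5) = 10/9, v(4) = 1, v(4.5) = 10/11.
T_4 = (Δt/2)·[v(t_0) + 2v(t_1) + 2v(t_2) + 2v(t_3) + v(t_4)].
Sum ≈ 2.26497.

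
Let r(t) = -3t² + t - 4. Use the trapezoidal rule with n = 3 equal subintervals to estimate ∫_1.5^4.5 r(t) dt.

Δt = (4.5 − 1.5)/3 = 1.
r(1.5) = -9.25, r(2.5) = -20.25, r(3.5) = -37.25, r(4.5) = -60.25.
T_3 = (Δt/2)·[r(t_0) + 2r(t_1) + 2r(t_2) + r(t_3)].
Sum = -92.25.

-92.25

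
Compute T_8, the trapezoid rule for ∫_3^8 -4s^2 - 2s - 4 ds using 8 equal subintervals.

Δs = (8 − 3)/8 = 0.625.
f(3) = -46, f(3.625) = -63.8125, f(4.25) = -84.75, f(4.875) = -108.8125, f(5.5) = -136, f(6.125) = -166.3125, f(6.75) = -199.75, f(7.375) = -236.3125, f(8) = -276.
T_8 = (Δs/2)·[f(s_0) + 2f(s_1) + ... + 2f(s_{7}) + f(s_8)].
Sum = -722.96875.

-722.96875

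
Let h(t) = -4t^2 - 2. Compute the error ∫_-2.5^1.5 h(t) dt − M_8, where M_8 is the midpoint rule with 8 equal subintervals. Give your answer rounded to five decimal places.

-0.33333

Exact integral: ∫_-2.5^1.5 h(t) dt ≈ -33.3333333.
M_8 = -33.
Error ≈ -33.3333333 − (-33) ≈ -0.33333.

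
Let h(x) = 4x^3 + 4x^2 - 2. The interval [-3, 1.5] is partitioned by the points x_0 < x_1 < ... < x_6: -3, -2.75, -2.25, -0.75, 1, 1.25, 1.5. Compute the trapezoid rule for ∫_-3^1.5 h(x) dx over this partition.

-47.921875

Subinterval widths: 0.25, 0.5, 1.5, 1.75, 0.25, 0.25.
h(-3) = -74, h(-2.75) = -54.9375, h(-2.25) = -27.3125, h(-0.75) = -1.4375, h(1) = 6, h(1.25) = 12.0625, h(1.5) = 20.5.
On each subinterval the trapezoid contributes (Δx_i/2)·[h(x_{i-1}) + h(x_i)].
Sum = -47.921875.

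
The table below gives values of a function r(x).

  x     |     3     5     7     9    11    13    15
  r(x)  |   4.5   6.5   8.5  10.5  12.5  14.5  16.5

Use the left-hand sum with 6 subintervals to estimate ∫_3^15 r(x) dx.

Δx = 2.
Sum = 2·[4.5 + 6.5 + 8.5 + 10.5 + 12.5 + 14.5] = 114.

114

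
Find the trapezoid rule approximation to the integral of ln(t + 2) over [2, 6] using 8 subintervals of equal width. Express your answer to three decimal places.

7.088

Δt = (6 − 2)/8 = 0.5.
f(2) ≈ 1.386, f(2.5) ≈ 1.504, f(3) ≈ 1.609, f(3.5) ≈ 1.705, f(4) ≈ 1.792, f(4.5) ≈ 1.872, f(5) ≈ 1.946, f(5.5) ≈ 2.015, f(6) ≈ 2.079.
T_8 = (Δt/2)·[f(t_0) + 2f(t_1) + ... + 2f(t_{7}) + f(t_8)].
Sum ≈ 7.088.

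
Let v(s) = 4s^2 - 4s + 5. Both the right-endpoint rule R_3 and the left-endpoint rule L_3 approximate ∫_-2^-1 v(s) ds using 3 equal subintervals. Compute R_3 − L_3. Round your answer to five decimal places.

-5.33333

R_3 ≈ 17.7407407.
L_3 ≈ 23.0740741.
R_3 − L_3 ≈ -5.33333.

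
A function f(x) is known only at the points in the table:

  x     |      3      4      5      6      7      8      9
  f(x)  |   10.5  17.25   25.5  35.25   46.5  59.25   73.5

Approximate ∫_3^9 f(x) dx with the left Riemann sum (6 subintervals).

194.25

Δx = 1.
Sum = 1·[10.5 + 17.25 + 25.5 + 35.25 + 46.5 + 59.25] = 194.25.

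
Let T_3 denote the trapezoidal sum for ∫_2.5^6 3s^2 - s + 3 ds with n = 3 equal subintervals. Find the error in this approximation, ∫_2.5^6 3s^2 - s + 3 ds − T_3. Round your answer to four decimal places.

Exact integral: ∫_2.5^6 f(s) ds = 196.
T_3 ≈ 198.381944.
Error ≈ 196 − 198.381944 ≈ -2.3819.

-2.3819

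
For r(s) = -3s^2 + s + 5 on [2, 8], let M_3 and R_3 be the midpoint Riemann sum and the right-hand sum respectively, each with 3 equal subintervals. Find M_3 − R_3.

192

M_3 = -438.
R_3 = -630.
M_3 − R_3 = 192.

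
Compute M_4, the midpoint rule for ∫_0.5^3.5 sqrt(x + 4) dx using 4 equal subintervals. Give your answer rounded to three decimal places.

Δx = (3.5 − 0.5)/4 = 0.75.
Midpoints: 0.875, 1.625, 2.375, 3.125.
f(0.875) ≈ 2.208, f(1.625) ≈ 2.372, f(2.375) ≈ 2.525, f(3.125) ≈ 2.669.
Sum = Δx · [f(0.875) + f(1.625) + f(2.375) + f(3.125)].
Sum ≈ 7.330.

7.330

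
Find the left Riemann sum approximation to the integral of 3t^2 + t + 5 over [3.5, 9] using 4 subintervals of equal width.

607.62109375

Δt = (9 − 3.5)/4 = 1.375.
Left endpoints: 3.5, 4.875, 6.25, 7.625.
f(3.5) = 45.25, f(4.875) = 81.171875, f(6.25) = 128.4375, f(7.625) = 187.046875.
Sum = Δt · [f(3.5) + f(4.875) + f(6.25) + f(7.625)].
Sum = 607.62109375.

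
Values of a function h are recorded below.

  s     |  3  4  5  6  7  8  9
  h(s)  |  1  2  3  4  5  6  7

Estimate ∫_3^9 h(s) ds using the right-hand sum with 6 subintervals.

27

Δs = 1.
Sum = 1·[2 + 3 + 4 + 5 + 6 + 7] = 27.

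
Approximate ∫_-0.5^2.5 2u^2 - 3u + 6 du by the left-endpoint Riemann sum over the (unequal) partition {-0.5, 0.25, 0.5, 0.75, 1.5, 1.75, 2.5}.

Subinterval widths: 0.75, 0.25, 0.25, 0.75, 0.25, 0.75.
Left endpoints: -0.5, 0.25, 0.5, 0.75, 1.5, 1.75.
f(-0.5) = 8, f(0.25) = 5.375, f(0.5) = 5, f(0.75) = 4.875, f(1.5) = 6, f(1.75) = 6.875.
Sum = Σ Δu_i · f(u_i).
Sum = 18.90625.

18.90625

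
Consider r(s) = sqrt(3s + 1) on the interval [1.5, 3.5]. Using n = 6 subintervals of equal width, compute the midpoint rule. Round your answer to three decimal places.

5.801

Δs = (3.5 − 1.5)/6 = 1/3.
Midpoints: 5/3, 2, 7/3, 8/3, 3, 10/3.
r(5/3) ≈ 2.449, r(2) ≈ 2.646, r(7/3) ≈ 2.828, r(8/3) ≈ 3.000, r(3) ≈ 3.162, r(10/3) ≈ 3.317.
Sum = Δs · [r(5/3) + r(2) + r(7/3) + ...].
Sum ≈ 5.801.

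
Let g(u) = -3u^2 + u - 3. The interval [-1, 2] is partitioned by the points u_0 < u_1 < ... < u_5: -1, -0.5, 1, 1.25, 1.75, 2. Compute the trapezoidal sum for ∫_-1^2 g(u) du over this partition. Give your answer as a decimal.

Subinterval widths: 0.5, 1.5, 0.25, 0.5, 0.25.
g(-1) = -7, g(-0.5) = -4.25, g(1) = -5, g(1.25) = -6.4375, g(1.75) = -10.4375, g(2) = -13.
On each subinterval the trapezoid contributes (Δu_i/2)·[g(u_{i-1}) + g(u_i)].
Sum = -18.328125.

-18.328125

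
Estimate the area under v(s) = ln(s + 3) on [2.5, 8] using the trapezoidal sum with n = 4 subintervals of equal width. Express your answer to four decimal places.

Δs = (8 − 2.5)/4 = 1.375.
v(2.5) ≈ 1.7047, v(3.875) ≈ 1.9279, v(5.25) ≈ 2.1102, v(6.625) ≈ 2.2644, v(8) ≈ 2.3979.
T_4 = (Δs/2)·[v(s_0) + 2v(s_1) + 2v(s_2) + 2v(s_3) + v(s_4)].
Sum ≈ 11.4865.

11.4865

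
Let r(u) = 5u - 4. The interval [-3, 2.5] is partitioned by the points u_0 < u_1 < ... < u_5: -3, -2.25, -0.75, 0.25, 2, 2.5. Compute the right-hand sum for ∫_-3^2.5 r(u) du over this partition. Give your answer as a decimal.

-11.0625

Subinterval widths: 0.75, 1.5, 1, 1.75, 0.5.
Right endpoints: -2.25, -0.75, 0.25, 2, 2.5.
r(-2.25) = -15.25, r(-0.75) = -7.75, r(0.25) = -2.75, r(2) = 6, r(2.5) = 8.5.
Sum = Σ Δu_i · r(u_i).
Sum = -11.0625.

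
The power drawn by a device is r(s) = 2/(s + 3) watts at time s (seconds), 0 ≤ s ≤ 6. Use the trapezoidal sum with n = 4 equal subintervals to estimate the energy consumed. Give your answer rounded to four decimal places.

2.2333

Δs = (6 − 0)/4 = 1.5.
r(0) = 2/3, r(1.5) = 4/9, r(3) = 1/3, r(4.5) = 4/15, r(6) = 2/9.
T_4 = (Δs/2)·[r(s_0) + 2r(s_1) + 2r(s_2) + 2r(s_3) + r(s_4)].
Sum ≈ 2.2333.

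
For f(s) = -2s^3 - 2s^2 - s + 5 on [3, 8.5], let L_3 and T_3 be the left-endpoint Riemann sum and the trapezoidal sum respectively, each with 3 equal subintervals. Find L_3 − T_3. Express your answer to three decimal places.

L_3 ≈ -1880.13426.
T_3 ≈ -3077.53009.
L_3 − T_3 ≈ 1197.396.

1197.396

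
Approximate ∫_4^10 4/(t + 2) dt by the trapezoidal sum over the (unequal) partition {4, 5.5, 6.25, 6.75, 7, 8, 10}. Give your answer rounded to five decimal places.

2.78557

Subinterval widths: 1.5, 0.75, 0.5, 0.25, 1, 2.
f(4) = 2/3, f(5.5) = 8/15, f(6.25) = 16/33, f(6.75) = 16/35, f(7) = 4/9, f(8) = 0.4, f(10) = 1/3.
On each subinterval the trapezoid contributes (Δt_i/2)·[f(t_{i-1}) + f(t_i)].
Sum ≈ 2.78557.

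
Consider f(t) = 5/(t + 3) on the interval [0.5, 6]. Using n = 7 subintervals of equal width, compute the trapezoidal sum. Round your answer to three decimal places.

4.740

Δt = (6 − 0.5)/7 = 11/14.
f(0.5) = 10/7, f(9/7) = 7/6, f(29/14) = 70/71, f(20/7) = 35/41, f(51/14) = 70/93, f(31/7) = 35/52, f(73/14) = 14/23, f(6) = 5/9.
T_7 = (Δt/2)·[f(t_0) + 2f(t_1) + ... + 2f(t_{6}) + f(t_7)].
Sum ≈ 4.740.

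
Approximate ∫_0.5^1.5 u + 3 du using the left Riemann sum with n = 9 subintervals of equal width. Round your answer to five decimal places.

Δu = (1.5 − 0.5)/9 = 1/9.
Left endpoints: 0.5, 11/18, 13/18, 5/6, 17/18, 19/18, 7/6, 23/18, 25/18.
f(0.5) = 3.5, f(11/18) = 65/18, f(13/18) = 67/18, f(5/6) = 23/6, f(17/18) = 71/18, f(19/18) = 73/18, f(7/6) = 25/6, f(23/18) = 77/18, f(25/18) = 79/18.
Sum = Δu · [f(0.5) + f(11/18) + f(13/18) + ...].
Sum ≈ 3.94444.

3.94444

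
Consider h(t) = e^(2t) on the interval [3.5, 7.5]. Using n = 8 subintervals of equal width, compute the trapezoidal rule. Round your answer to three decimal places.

Δt = (7.5 − 3.5)/8 = 0.5.
h(3.5) ≈ 1096.633, h(4) ≈ 2980.958, h(4.5) ≈ 8103.084, h(5) ≈ 22026.466, h(5.5) ≈ 59874.142, h(6) ≈ 162754.791, h(6.5) ≈ 442413.392, h(7) ≈ 1202604.284, h(7.5) ≈ 3269017.372.
T_8 = (Δt/2)·[h(t_0) + 2h(t_1) + ... + 2h(t_{7}) + h(t_8)].
Sum ≈ 1767907.060.

1767907.060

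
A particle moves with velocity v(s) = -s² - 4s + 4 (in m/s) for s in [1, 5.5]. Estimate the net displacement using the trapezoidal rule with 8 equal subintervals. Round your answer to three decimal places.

Δs = (5.5 − 1)/8 = 0.5625.
v(1) = -1, v(1.5625) = -4.69140625, v(2.125) = -9.015625, v(2.6875) = -13.97265625, v(3.25) = -19.5625, v(3.8125) = -25.78515625, v(4.375) = -32.640625, v(4.9375) = -40.12890625, v(5.5) = -48.25.
T_8 = (Δs/2)·[v(s_0) + 2v(s_1) + ... + 2v(s_{7}) + v(s_8)].
Sum ≈ -95.862.

-95.862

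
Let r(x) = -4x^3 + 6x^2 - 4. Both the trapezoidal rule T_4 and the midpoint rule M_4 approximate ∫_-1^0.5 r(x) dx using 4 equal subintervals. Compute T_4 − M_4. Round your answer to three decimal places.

0.475

T_4 = -2.49609375.
M_4 ≈ -2.97070.
T_4 − M_4 ≈ 0.475.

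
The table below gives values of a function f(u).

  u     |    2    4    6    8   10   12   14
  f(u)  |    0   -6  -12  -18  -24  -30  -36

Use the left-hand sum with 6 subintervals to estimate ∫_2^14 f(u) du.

-180

Δu = 2.
Sum = 2·[0 + (-6) + (-12) + (-18) + (-24) + (-30)] = -180.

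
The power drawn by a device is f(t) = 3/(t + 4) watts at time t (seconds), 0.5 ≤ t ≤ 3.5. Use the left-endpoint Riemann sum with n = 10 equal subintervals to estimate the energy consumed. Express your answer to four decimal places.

1.5732

Δt = (3.5 − 0.5)/10 = 0.3.
Left endpoints: 0.5, 0.8, 1.1, 1.4, 1.7, 2, 2.3, 2.6, 2.9, 3.2.
f(0.5) = 2/3, f(0.8) = 0.625, f(1.1) = 10/17, f(1.4) = 5/9, f(1.7) = 10/19, f(2) = 0.5, f(2.3) = 10/21, f(2.6) = 5/11, f(2.9) = 10/23, f(3.2) = 5/12.
Sum = Δt · [f(0.5) + f(0.8) + f(1.1) + ...].
Sum ≈ 1.5732.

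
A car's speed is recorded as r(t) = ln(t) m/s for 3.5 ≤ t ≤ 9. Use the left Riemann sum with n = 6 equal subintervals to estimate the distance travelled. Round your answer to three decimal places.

9.445

Δt = (9 − 3.5)/6 = 11/12.
Left endpoints: 3.5, 53/12, 16/3, 6.25, 43/6, 97/12.
r(3.5) ≈ 1.253, r(53/12) ≈ 1.485, r(16/3) ≈ 1.674, r(6.25) ≈ 1.833, r(43/6) ≈ 1.969, r(97/12) ≈ 2.090.
Sum = Δt · [r(3.5) + r(53/12) + r(16/3) + ...].
Sum ≈ 9.445.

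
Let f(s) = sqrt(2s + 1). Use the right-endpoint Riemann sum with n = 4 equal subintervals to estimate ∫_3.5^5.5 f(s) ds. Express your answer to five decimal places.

6.47150

Δs = (5.5 − 3.5)/4 = 0.5.
Right endpoints: 4, 4.5, 5, 5.5.
f(4) ≈ 3.00000, f(4.5) ≈ 3.16228, f(5) ≈ 3.31662, f(5.5) ≈ 3.46410.
Sum = Δs · [f(4) + f(4.5) + f(5) + f(5.5)].
Sum ≈ 6.47150.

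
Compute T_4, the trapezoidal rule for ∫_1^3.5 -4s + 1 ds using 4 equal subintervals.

Δs = (3.5 − 1)/4 = 0.625.
f(1) = -3, f(1.625) = -5.5, f(2.25) = -8, f(2.875) = -10.5, f(3.5) = -13.
T_4 = (Δs/2)·[f(s_0) + 2f(s_1) + 2f(s_2) + 2f(s_3) + f(s_4)].
Sum = -20.

-20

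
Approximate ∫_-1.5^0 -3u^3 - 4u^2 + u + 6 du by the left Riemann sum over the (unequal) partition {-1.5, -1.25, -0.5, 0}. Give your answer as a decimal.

7.11328125

Subinterval widths: 0.25, 0.75, 0.5.
Left endpoints: -1.5, -1.25, -0.5.
f(-1.5) = 5.625, f(-1.25) = 4.359375, f(-0.5) = 4.875.
Sum = Σ Δu_i · f(u_i).
Sum = 7.11328125.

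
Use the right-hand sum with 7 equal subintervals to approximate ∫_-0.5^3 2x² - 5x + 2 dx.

Δx = (3 − (-0.5))/7 = 0.5.
Right endpoints: 0, 0.5, 1, 1.5, 2, 2.5, 3.
f(0) = 2, f(0.5) = 0, f(1) = -1, f(1.5) = -1, f(2) = 0, f(2.5) = 2, f(3) = 5.
Sum = Δx · [f(0) + f(0.5) + f(1) + ...].
Sum = 3.5.

3.5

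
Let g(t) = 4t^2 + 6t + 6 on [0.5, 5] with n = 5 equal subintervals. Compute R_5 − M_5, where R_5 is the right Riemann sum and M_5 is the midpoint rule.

60.345

R_5 = 326.88.
M_5 = 266.535.
R_5 − M_5 = 60.345.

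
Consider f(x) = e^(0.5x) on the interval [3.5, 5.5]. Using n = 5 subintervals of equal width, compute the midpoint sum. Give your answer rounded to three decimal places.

Δx = (5.5 − 3.5)/5 = 0.4.
Midpoints: 3.7, 4.1, 4.5, 4.9, 5.3.
f(3.7) ≈ 6.360, f(4.1) ≈ 7.768, f(4.5) ≈ 9.488, f(4.9) ≈ 11.588, f(5.3) ≈ 14.154.
Sum = Δx · [f(3.7) + f(4.1) + f(4.5) + f(4.9) + f(5.3)].
Sum ≈ 19.743.

19.743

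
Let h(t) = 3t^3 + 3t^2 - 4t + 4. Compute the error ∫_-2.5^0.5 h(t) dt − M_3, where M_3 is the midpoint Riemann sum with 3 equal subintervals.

Exact integral: ∫_-2.5^0.5 h(t) dt = 10.5.
M_3 = 12.
Error = 10.5 − 12 = -1.5.

-1.5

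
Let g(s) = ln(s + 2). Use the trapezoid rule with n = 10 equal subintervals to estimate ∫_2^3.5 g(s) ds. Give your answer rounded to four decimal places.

Δs = (3.5 − 2)/10 = 0.15.
g(2) ≈ 1.3863, g(2.15) ≈ 1.4231, g(2.3) ≈ 1.4586, g(2.45) ≈ 1.4929, g(2.6) ≈ 1.5261, g(2.75) ≈ 1.5581, g(2.9) ≈ 1.5892, g(3.05) ≈ 1.6194, g(3.2) ≈ 1.6487, g(3.35) ≈ 1.6771, g(3.5) ≈ 1.7047.
T_10 = (Δs/2)·[g(s_0) + 2g(s_1) + ... + 2g(s_{9}) + g(s_10)].
Sum ≈ 2.3308.

2.3308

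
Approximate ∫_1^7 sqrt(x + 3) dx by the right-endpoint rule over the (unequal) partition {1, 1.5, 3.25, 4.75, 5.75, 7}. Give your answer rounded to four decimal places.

16.5224

Subinterval widths: 0.5, 1.75, 1.5, 1, 1.25.
Right endpoints: 1.5, 3.25, 4.75, 5.75, 7.
f(1.5) ≈ 2.1213, f(3.25) ≈ 2.5000, f(4.75) ≈ 2.7839, f(5.75) ≈ 2.9580, f(7) ≈ 3.1623.
Sum = Σ Δx_i · f(x_i).
Sum ≈ 16.5224.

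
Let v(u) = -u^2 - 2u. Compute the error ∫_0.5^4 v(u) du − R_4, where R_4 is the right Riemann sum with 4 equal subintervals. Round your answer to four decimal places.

10.3997

Exact integral: ∫_0.5^4 v(u) du ≈ -37.041667.
R_4 = -47.44140625.
Error ≈ -37.041667 − (-47.44140625) ≈ 10.3997.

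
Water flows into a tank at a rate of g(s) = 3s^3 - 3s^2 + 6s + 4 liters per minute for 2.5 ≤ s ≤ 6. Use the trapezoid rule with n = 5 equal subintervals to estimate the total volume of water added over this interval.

855.65375

Δs = (6 − 2.5)/5 = 0.7.
g(2.5) = 47.125, g(3.2) = 90.784, g(3.9) = 159.727, g(4.6) = 260.128, g(5.3) = 398.161, g(6) = 580.
T_5 = (Δs/2)·[g(s_0) + 2g(s_1) + ... + 2g(s_{4}) + g(s_5)].
Sum = 855.65375.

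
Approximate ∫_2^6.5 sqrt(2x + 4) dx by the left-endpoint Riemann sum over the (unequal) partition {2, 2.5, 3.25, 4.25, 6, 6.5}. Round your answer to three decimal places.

Subinterval widths: 0.5, 0.75, 1, 1.75, 0.5.
Left endpoints: 2, 2.5, 3.25, 4.25, 6.
f(2) ≈ 2.828, f(2.5) ≈ 3.000, f(3.25) ≈ 3.240, f(4.25) ≈ 3.536, f(6) ≈ 4.000.
Sum = Σ Δx_i · f(x_i).
Sum ≈ 15.092.

15.092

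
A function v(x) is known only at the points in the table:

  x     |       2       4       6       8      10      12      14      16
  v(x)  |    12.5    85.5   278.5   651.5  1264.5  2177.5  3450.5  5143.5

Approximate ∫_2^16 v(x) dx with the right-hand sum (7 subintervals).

Δx = 2.
Sum = 2·[85.5 + 278.5 + 651.5 + 1264.5 + 2177.5 + 3450.5 + 5143.5] = 26103.

26103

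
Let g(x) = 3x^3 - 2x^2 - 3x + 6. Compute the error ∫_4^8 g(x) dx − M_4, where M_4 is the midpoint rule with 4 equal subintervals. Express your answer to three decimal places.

Exact integral: ∫_4^8 g(x) dx ≈ 2533.33333.
M_4 = 2516.
Error ≈ 2533.33333 − 2516 ≈ 17.333.

17.333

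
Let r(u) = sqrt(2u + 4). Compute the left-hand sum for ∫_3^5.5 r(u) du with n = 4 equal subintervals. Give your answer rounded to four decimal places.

8.6000

Δu = (5.5 − 3)/4 = 0.625.
Left endpoints: 3, 3.625, 4.25, 4.875.
r(3) ≈ 3.1623, r(3.625) ≈ 3.3541, r(4.25) ≈ 3.5355, r(4.875) ≈ 3.7081.
Sum = Δu · [r(3) + r(3.625) + r(4.25) + r(4.875)].
Sum ≈ 8.6000.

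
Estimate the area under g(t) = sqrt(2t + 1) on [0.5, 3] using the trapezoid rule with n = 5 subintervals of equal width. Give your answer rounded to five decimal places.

Δt = (3 − 0.5)/5 = 0.5.
g(0.5) ≈ 1.41421, g(1) ≈ 1.73205, g(1.5) ≈ 2.00000, g(2) ≈ 2.23607, g(2.5) ≈ 2.44949, g(3) ≈ 2.64575.
T_5 = (Δt/2)·[g(t_0) + 2g(t_1) + ... + 2g(t_{4}) + g(t_5)].
Sum ≈ 5.22380.

5.22380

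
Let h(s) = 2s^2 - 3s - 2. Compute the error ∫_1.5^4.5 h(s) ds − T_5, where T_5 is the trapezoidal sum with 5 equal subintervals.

Exact integral: ∫_1.5^4.5 h(s) ds = 25.5.
T_5 = 25.86.
Error = 25.5 − 25.86 = -0.36.

-0.36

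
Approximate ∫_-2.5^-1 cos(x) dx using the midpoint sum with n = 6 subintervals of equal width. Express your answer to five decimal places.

Δx = (-1 − (-2.5))/6 = 0.25.
Midpoints: -2.375, -2.125, -1.875, -1.625, -1.375, -1.125.
f(-2.375) ≈ -0.72028, f(-2.125) ≈ -0.52627, f(-1.875) ≈ -0.29953, f(-1.625) ≈ -0.05418, f(-1.375) ≈ 0.19455, f(-1.125) ≈ 0.43118.
Sum = Δx · [f(-2.375) + f(-2.125) + f(-1.875) + ...].
Sum ≈ -0.24363.

-0.24363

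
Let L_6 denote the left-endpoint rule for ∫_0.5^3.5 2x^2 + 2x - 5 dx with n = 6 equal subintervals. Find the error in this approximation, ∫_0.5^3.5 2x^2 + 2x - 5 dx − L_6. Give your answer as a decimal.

Exact integral: ∫_0.5^3.5 f(x) dx = 25.5.
L_6 = 18.25.
Error = 25.5 − 18.25 = 7.25.

7.25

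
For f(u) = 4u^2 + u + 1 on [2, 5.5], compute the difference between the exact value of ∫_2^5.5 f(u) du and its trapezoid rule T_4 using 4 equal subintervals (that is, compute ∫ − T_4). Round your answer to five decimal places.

-1.78646

Exact integral: ∫_2^5.5 f(u) du ≈ 227.7916667.
T_4 = 229.578125.
Error ≈ 227.7916667 − 229.578125 ≈ -1.78646.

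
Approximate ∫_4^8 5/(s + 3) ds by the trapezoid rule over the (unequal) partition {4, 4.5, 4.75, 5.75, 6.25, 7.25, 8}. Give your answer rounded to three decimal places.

Subinterval widths: 0.5, 0.25, 1, 0.5, 1, 0.75.
f(4) = 5/7, f(4.5) = 2/3, f(4.75) = 20/31, f(5.75) = 4/7, f(6.25) = 20/37, f(7.25) = 20/41, f(8) = 5/11.
On each subinterval the trapezoid contributes (Δs_i/2)·[f(s_{i-1}) + f(s_i)].
Sum ≈ 2.263.

2.263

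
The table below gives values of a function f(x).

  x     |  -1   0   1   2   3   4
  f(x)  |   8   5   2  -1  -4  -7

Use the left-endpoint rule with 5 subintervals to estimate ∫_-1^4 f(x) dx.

Δx = 1.
Sum = 1·[8 + 5 + 2 + (-1) + (-4)] = 10.

10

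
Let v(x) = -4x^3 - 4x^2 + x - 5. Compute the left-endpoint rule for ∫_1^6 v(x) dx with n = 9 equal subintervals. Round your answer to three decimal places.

-1324.609

Δx = (6 − 1)/9 = 5/9.
Left endpoints: 1, 14/9, 19/9, 8/3, 29/9, 34/9, 13/3, 44/9, 49/9.
v(1) = -12, v(14/9) = -20543/729, v(19/9) = -42538/729, v(8/3) = -2879/27, v(29/9) = -129128/729, v(34/9) = -199723/729, v(13/3) = -10834/27, v(44/9) = -410513/729, v(49/9) = -556708/729.
Sum = Δx · [v(1) + v(14/9) + v(19/9) + ...].
Sum ≈ -1324.609.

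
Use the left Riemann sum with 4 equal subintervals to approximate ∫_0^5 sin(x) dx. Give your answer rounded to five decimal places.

Δx = (5 − 0)/4 = 1.25.
Left endpoints: 0, 1.25, 2.5, 3.75.
f(0) ≈ 0.00000, f(1.25) ≈ 0.94898, f(2.5) ≈ 0.59847, f(3.75) ≈ -0.57156.
Sum = Δx · [f(0) + f(1.25) + f(2.5) + f(3.75)].
Sum ≈ 1.21987.

1.21987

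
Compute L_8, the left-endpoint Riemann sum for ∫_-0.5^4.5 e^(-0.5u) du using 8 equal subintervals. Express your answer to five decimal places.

Δu = (4.5 − (-0.5))/8 = 0.625.
Left endpoints: -0.5, 0.125, 0.75, 1.375, 2, 2.625, 3.25, 3.875.
f(-0.5) ≈ 1.28403, f(0.125) ≈ 0.93941, f(0.75) ≈ 0.68729, f(1.375) ≈ 0.50283, f(2) ≈ 0.36788, f(2.625) ≈ 0.26915, f(3.25) ≈ 0.19691, f(3.875) ≈ 0.14406.
Sum = Δu · [f(-0.5) + f(0.125) + f(0.75) + ...].
Sum ≈ 2.74473.

2.74473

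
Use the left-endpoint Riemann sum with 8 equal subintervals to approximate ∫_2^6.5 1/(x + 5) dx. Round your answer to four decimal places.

0.5125

Δx = (6.5 − 2)/8 = 0.5625.
Left endpoints: 2, 2.5625, 3.125, 3.6875, 4.25, 4.8125, 5.375, 5.9375.
f(2) = 1/7, f(2.5625) = 16/121, f(3.125) = 8/65, f(3.6875) = 16/139, f(4.25) = 4/37, f(4.8125) = 16/157, f(5.375) = 8/83, f(5.9375) = 16/175.
Sum = Δx · [f(2) + f(2.5625) + f(3.125) + ...].
Sum ≈ 0.5125.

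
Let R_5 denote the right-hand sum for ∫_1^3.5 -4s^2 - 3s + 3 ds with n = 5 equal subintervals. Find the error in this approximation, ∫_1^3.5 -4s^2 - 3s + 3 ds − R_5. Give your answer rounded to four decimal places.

Exact integral: ∫_1^3.5 f(s) ds ≈ -65.208333.
R_5 = -78.75.
Error ≈ -65.208333 − (-78.75) ≈ 13.5417.

13.5417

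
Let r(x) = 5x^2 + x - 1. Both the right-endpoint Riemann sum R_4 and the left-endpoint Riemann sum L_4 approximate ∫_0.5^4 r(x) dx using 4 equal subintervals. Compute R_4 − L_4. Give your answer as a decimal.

R_4 = 149.05078125.
L_4 = 77.08203125.
R_4 − L_4 = 71.96875.

71.96875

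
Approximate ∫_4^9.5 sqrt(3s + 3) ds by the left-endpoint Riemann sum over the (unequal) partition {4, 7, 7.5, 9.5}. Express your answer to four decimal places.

Subinterval widths: 3, 0.5, 2.
Left endpoints: 4, 7, 7.5.
f(4) ≈ 3.8730, f(7) ≈ 4.8990, f(7.5) ≈ 5.0498.
Sum = Σ Δs_i · f(s_i).
Sum ≈ 24.1679.

24.1679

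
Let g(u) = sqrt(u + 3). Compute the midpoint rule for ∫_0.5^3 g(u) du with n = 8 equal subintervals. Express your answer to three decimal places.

5.433

Δu = (3 − 0.5)/8 = 0.3125.
Midpoints: 0.65625, 0.96875, 1.28125, 1.59375, 1.90625, 2.21875, 2.53125, 2.84375.
g(0.65625) ≈ 1.912, g(0.96875) ≈ 1.992, g(1.28125) ≈ 2.069, g(1.59375) ≈ 2.143, g(1.90625) ≈ 2.215, g(2.21875) ≈ 2.284, g(2.53125) ≈ 2.352, g(2.84375) ≈ 2.417.
Sum = Δu · [g(0.65625) + g(0.96875) + g(1.28125) + ...].
Sum ≈ 5.433.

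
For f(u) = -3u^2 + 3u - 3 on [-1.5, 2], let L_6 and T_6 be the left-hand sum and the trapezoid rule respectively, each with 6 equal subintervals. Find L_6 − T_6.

-1.53125

L_6 ≈ -21.376736.
T_6 ≈ -19.845486.
L_6 − T_6 = -1.53125.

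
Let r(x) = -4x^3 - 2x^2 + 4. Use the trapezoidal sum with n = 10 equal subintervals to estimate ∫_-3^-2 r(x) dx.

56.38

Δx = (-2 − (-3))/10 = 0.1.
r(-3) = 94, r(-2.9) = 84.736, r(-2.8) = 76.128, r(-2.7) = 68.152, r(-2.6) = 60.784, r(-2.5) = 54, r(-2.4) = 47.776, r(-2.3) = 42.088, r(-2.2) = 36.912, r(-2.1) = 32.224, r(-2) = 28.
T_10 = (Δx/2)·[r(x_0) + 2r(x_1) + ... + 2r(x_{9}) + r(x_10)].
Sum = 56.38.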